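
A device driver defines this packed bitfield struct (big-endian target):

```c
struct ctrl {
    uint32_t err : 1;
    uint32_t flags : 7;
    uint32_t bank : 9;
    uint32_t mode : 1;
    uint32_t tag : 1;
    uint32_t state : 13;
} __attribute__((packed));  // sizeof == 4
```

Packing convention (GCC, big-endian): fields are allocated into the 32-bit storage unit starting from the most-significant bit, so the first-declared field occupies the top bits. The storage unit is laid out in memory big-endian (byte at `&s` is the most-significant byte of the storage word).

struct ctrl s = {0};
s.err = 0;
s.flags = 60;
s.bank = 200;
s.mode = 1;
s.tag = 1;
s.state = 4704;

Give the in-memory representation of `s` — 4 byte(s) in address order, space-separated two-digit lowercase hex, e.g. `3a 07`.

err (1b) val=0 bits=0x0 at bit 31: 0x00000000
flags (7b) val=60 bits=0x3c at bit 24: 0x3c000000
bank (9b) val=200 bits=0xc8 at bit 15: 0x3c640000
mode (1b) val=1 bits=0x1 at bit 14: 0x3c644000
tag (1b) val=1 bits=0x1 at bit 13: 0x3c646000
state (13b) val=4704 bits=0x1260 at bit 0: 0x3c647260
word = 0x3c647260 → big-endian bytes:
  [0]=0x3c  [1]=0x64  [2]=0x72  [3]=0x60

3c 64 72 60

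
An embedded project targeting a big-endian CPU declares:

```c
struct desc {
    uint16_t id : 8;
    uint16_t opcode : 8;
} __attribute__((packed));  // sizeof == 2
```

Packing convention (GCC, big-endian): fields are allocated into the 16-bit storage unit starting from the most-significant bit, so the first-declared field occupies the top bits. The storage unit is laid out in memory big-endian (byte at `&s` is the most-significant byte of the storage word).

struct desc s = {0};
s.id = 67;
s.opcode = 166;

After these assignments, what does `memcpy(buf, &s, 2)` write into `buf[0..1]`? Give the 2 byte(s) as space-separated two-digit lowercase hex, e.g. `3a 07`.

id (8b) val=67 bits=0x43 at bit 8: 0x4300
opcode (8b) val=166 bits=0xa6 at bit 0: 0x43a6
word = 0x43a6 → big-endian bytes:
  [0]=0x43  [1]=0xa6

43 a6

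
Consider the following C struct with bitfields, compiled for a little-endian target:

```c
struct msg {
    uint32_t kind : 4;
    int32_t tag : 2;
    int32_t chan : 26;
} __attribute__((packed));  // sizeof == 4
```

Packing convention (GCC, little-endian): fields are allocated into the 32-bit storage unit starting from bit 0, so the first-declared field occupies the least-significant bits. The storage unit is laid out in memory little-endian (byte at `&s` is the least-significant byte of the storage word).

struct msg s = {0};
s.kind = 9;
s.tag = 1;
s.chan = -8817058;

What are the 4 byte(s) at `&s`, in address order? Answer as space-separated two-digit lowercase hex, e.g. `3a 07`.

99 97 5d de

[0+:4] kind=9 & 0xf = 0x9; word=0x00000009
[4+:2] tag=1 & 0x3 = 0x1; word=0x00000019
[6+:26] chan=-8817058 & 0x3ffffff = 0x379765e; word=0xde5d9799
word = 0xde5d9799 → little-endian bytes:
  [0]=0x99  [1]=0x97  [2]=0x5d  [3]=0xde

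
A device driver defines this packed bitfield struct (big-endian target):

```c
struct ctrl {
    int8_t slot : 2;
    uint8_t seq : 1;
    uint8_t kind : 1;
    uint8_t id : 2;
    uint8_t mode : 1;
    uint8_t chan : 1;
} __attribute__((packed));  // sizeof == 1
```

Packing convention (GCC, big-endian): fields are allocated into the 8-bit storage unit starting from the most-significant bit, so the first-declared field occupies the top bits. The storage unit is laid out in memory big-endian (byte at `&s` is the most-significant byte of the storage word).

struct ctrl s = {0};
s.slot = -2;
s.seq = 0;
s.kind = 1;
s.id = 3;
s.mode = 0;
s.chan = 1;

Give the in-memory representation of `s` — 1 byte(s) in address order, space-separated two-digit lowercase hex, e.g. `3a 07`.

[6+:2] slot=-2 & 0x3 = 0x2; word=0x80
[5+:1] seq=0 & 0x1 = 0x0; word=0x80
[4+:1] kind=1 & 0x1 = 0x1; word=0x90
[2+:2] id=3 & 0x3 = 0x3; word=0x9c
[1+:1] mode=0 & 0x1 = 0x0; word=0x9c
[0+:1] chan=1 & 0x1 = 0x1; word=0x9d
word = 0x9d → big-endian bytes:
  [0]=0x9d

9d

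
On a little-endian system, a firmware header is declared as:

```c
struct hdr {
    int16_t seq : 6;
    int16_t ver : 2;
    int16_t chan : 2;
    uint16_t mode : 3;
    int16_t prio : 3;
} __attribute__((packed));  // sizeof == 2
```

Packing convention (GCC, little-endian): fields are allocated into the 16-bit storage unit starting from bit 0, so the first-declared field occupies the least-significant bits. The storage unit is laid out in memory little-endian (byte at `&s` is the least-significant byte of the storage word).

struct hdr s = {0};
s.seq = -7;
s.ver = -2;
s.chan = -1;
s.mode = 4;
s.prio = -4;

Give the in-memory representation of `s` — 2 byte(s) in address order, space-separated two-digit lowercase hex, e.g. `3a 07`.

[0+:6] seq=-7 & 0x3f = 0x39; word=0x0039
[6+:2] ver=-2 & 0x3 = 0x2; word=0x00b9
[8+:2] chan=-1 & 0x3 = 0x3; word=0x03b9
[10+:3] mode=4 & 0x7 = 0x4; word=0x13b9
[13+:3] prio=-4 & 0x7 = 0x4; word=0x93b9
word = 0x93b9 → little-endian bytes:
  [0]=0xb9  [1]=0x93

b9 93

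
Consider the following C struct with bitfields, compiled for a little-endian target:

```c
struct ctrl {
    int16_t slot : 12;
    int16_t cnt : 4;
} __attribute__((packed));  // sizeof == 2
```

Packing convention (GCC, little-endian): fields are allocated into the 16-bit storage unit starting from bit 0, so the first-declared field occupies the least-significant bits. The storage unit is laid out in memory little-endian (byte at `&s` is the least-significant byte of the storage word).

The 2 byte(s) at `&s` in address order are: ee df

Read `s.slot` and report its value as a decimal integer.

-18

[0]=0xee [1]=0xdf (little-endian) → word 0xdfee
slot [0+:12] = (word>>0) & 0xfff = 4078  ←
cnt [12+:4] = (word>>12) & 0xf = 13
slot signed 12b, MSB=1: 4078 - 4096 = -18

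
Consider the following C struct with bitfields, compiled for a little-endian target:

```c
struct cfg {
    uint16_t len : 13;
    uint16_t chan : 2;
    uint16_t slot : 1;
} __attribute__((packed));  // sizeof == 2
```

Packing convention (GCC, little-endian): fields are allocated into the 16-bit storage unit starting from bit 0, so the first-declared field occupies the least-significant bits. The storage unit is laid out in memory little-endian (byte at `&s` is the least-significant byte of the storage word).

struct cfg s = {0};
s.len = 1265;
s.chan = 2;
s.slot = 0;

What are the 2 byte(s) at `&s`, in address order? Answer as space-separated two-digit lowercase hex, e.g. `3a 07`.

len (13b) val=1265 bits=0x4f1 at bit 0: 0x04f1
chan (2b) val=2 bits=0x2 at bit 13: 0x44f1
slot (1b) val=0 bits=0x0 at bit 15: 0x44f1
word = 0x44f1 → little-endian bytes:
  [0]=0xf1  [1]=0x44

f1 44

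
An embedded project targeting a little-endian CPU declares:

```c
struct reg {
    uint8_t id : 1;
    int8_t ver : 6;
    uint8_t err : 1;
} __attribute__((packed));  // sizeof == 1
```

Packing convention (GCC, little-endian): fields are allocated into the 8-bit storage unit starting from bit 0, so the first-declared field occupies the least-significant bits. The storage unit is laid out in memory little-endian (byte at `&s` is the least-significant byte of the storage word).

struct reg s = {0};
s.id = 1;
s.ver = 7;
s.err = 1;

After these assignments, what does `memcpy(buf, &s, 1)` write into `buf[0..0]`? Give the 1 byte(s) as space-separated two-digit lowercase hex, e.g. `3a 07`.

8f

[0+:1] id=1 & 0x1 = 0x1; word=0x01
[1+:6] ver=7 & 0x3f = 0x7; word=0x0f
[7+:1] err=1 & 0x1 = 0x1; word=0x8f
word = 0x8f → little-endian bytes:
  [0]=0x8f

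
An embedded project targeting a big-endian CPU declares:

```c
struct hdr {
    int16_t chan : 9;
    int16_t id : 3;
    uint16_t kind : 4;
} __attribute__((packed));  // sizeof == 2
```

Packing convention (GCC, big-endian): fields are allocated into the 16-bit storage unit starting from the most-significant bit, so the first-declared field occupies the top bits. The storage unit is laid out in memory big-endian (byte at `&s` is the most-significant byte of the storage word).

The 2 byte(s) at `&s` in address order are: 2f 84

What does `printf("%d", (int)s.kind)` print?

[0]=0x2f [1]=0x84 (big-endian) → word 0x2f84
chan [7+:9] = (word>>7) & 0x1ff = 95
id [4+:3] = (word>>4) & 0x7 = 0
kind [0+:4] = (word>>0) & 0xf = 4  ←

4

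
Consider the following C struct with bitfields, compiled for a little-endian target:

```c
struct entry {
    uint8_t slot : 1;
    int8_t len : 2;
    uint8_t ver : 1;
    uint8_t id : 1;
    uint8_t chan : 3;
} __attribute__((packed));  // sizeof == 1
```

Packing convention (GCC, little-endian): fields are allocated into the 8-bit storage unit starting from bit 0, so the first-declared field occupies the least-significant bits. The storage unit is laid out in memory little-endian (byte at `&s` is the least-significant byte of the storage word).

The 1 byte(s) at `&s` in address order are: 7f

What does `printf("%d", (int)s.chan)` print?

[0]=0x7f (little-endian) → word 0x7f
slot:1 @ bit 0 → (0x7f>>0)&0x1 = 0x1
len:2 @ bit 1 → (0x7f>>1)&0x3 = 0x3
ver:1 @ bit 3 → (0x7f>>3)&0x1 = 0x1
id:1 @ bit 4 → (0x7f>>4)&0x1 = 0x1
chan:3 @ bit 5 → (0x7f>>5)&0x7 = 0x3  ←

3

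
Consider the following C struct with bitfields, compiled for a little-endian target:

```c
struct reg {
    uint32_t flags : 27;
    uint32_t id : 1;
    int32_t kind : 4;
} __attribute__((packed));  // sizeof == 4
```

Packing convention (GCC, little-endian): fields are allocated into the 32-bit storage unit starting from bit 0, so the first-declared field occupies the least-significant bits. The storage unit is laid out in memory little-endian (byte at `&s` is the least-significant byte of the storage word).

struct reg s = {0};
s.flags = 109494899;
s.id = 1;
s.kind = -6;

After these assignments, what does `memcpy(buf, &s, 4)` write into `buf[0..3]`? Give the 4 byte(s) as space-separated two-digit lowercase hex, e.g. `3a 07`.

73 c2 86 ae

flags:27 = 109494899 → 0x686c273 << 0 → word 0x0686c273
id:1 = 1 → 0x1 << 27 → word 0x0e86c273
kind:4 = -6 → 0xa << 28 → word 0xae86c273
word = 0xae86c273 → little-endian bytes:
  [0]=0x73  [1]=0xc2  [2]=0x86  [3]=0xae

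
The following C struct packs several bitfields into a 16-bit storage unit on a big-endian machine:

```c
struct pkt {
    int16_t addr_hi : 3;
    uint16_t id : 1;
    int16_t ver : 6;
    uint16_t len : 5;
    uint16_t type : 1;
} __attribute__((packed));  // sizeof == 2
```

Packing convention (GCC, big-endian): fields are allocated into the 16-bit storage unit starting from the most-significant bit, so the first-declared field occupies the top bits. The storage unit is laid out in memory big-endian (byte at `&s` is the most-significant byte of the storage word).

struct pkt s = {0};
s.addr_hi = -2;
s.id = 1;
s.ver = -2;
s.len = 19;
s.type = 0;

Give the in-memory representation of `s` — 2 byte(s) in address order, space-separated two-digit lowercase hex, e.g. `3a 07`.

addr_hi (3b) val=-2 bits=0x6 at bit 13: 0xc000
id (1b) val=1 bits=0x1 at bit 12: 0xd000
ver (6b) val=-2 bits=0x3e at bit 6: 0xdf80
len (5b) val=19 bits=0x13 at bit 1: 0xdfa6
type (1b) val=0 bits=0x0 at bit 0: 0xdfa6
word = 0xdfa6 → big-endian bytes:
  [0]=0xdf  [1]=0xa6

df a6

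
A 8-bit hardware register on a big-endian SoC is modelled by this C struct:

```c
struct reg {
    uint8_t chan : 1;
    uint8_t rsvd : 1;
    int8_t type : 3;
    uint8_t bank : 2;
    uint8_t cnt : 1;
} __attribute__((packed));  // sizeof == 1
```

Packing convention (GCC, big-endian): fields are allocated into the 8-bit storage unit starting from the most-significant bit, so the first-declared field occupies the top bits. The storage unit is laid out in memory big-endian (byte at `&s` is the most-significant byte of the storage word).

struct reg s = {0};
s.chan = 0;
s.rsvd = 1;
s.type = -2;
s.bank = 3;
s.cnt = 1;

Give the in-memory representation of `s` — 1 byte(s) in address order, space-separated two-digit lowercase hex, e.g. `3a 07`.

77

chan:1 = 0 → 0x0 << 7 → word 0x00
rsvd:1 = 1 → 0x1 << 6 → word 0x40
type:3 = -2 → 0x6 << 3 → word 0x70
bank:2 = 3 → 0x3 << 1 → word 0x76
cnt:1 = 1 → 0x1 << 0 → word 0x77
word = 0x77 → big-endian bytes:
  [0]=0x77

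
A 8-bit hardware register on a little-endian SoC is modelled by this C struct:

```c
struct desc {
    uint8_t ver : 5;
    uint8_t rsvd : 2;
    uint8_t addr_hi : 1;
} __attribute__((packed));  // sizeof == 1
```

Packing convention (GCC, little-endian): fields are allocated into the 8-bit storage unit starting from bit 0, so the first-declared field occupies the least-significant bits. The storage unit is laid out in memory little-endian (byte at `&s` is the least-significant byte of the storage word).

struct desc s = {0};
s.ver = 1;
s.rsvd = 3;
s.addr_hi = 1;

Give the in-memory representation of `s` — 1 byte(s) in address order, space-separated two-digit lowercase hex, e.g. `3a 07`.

ver (5b) val=1 bits=0x1 at bit 0: 0x01
rsvd (2b) val=3 bits=0x3 at bit 5: 0x61
addr_hi (1b) val=1 bits=0x1 at bit 7: 0xe1
word = 0xe1 → little-endian bytes:
  [0]=0xe1

e1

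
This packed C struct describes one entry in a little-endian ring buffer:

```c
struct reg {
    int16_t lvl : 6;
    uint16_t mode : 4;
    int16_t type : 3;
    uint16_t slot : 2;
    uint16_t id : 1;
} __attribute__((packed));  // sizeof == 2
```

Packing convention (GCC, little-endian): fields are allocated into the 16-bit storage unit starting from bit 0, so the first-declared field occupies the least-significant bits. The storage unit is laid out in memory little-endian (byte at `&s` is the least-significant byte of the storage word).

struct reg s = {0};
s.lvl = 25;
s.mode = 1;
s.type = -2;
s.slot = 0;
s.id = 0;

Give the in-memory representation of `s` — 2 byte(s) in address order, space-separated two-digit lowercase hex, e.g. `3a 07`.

lvl:6 = 25 → 0x19 << 0 → word 0x0019
mode:4 = 1 → 0x1 << 6 → word 0x0059
type:3 = -2 → 0x6 << 10 → word 0x1859
slot:2 = 0 → 0x0 << 13 → word 0x1859
id:1 = 0 → 0x0 << 15 → word 0x1859
word = 0x1859 → little-endian bytes:
  [0]=0x59  [1]=0x18

59 18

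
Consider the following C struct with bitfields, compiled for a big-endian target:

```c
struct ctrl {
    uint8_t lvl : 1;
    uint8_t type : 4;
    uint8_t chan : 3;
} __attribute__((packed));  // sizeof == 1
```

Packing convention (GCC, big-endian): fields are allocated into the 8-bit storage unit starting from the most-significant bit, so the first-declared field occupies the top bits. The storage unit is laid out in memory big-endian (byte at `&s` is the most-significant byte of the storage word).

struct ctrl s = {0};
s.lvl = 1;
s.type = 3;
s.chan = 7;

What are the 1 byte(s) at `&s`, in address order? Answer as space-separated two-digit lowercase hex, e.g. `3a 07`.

9f

lvl:1 = 1 → 0x1 << 7 → word 0x80
type:4 = 3 → 0x3 << 3 → word 0x98
chan:3 = 7 → 0x7 << 0 → word 0x9f
word = 0x9f → big-endian bytes:
  [0]=0x9f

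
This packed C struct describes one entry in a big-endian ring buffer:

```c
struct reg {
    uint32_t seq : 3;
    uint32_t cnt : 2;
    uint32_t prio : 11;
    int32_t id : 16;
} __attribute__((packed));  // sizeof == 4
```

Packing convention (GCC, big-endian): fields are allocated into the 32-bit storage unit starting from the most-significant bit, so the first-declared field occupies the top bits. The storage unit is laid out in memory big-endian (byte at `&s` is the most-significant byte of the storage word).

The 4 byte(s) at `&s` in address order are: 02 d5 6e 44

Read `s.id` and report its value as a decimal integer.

28228

[0]=0x02 [1]=0xd5 [2]=0x6e [3]=0x44 (big-endian) → word 0x02d56e44
seq [29+:3] = (word>>29) & 0x7 = 0
cnt [27+:2] = (word>>27) & 0x3 = 0
prio [16+:11] = (word>>16) & 0x7ff = 725
id [0+:16] = (word>>0) & 0xffff = 28228  ←
id signed 16b, MSB=0: value = 28228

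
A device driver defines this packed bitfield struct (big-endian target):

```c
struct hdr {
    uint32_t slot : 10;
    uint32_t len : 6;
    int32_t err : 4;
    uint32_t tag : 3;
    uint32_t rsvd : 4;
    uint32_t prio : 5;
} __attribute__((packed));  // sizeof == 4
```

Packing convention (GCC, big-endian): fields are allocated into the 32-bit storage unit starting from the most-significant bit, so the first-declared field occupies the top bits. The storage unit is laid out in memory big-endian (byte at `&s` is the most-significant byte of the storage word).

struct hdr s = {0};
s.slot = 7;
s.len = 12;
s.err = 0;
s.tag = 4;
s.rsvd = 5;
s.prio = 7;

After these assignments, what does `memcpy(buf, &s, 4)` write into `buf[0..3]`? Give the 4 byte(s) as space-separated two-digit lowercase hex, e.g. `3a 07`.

[22+:10] slot=7 & 0x3ff = 0x7; word=0x01c00000
[16+:6] len=12 & 0x3f = 0xc; word=0x01cc0000
[12+:4] err=0 & 0xf = 0x0; word=0x01cc0000
[9+:3] tag=4 & 0x7 = 0x4; word=0x01cc0800
[5+:4] rsvd=5 & 0xf = 0x5; word=0x01cc08a0
[0+:5] prio=7 & 0x1f = 0x7; word=0x01cc08a7
word = 0x01cc08a7 → big-endian bytes:
  [0]=0x01  [1]=0xcc  [2]=0x08  [3]=0xa7

01 cc 08 a7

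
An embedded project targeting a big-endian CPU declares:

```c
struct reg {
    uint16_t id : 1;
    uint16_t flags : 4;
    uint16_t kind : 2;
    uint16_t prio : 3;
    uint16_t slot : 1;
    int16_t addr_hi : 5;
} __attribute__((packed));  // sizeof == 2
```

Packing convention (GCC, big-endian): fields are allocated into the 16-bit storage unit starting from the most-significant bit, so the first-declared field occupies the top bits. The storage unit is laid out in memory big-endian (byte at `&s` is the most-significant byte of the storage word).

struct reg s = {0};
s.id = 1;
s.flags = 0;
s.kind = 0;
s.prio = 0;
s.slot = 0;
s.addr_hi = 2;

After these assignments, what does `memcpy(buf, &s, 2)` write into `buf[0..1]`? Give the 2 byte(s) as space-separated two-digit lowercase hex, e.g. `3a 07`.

id (1b) val=1 bits=0x1 at bit 15: 0x8000
flags (4b) val=0 bits=0x0 at bit 11: 0x8000
kind (2b) val=0 bits=0x0 at bit 9: 0x8000
prio (3b) val=0 bits=0x0 at bit 6: 0x8000
slot (1b) val=0 bits=0x0 at bit 5: 0x8000
addr_hi (5b) val=2 bits=0x2 at bit 0: 0x8002
word = 0x8002 → big-endian bytes:
  [0]=0x80  [1]=0x02

80 02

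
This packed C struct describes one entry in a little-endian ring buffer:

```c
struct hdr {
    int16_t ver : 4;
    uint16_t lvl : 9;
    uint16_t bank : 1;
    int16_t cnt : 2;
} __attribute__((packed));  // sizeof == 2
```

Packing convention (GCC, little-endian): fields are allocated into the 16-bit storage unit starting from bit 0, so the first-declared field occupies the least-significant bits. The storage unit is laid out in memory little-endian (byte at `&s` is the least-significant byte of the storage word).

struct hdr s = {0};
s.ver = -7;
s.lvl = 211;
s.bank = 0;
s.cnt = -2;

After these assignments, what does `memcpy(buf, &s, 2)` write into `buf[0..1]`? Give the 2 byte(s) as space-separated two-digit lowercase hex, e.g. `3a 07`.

39 8d

[0+:4] ver=-7 & 0xf = 0x9; word=0x0009
[4+:9] lvl=211 & 0x1ff = 0xd3; word=0x0d39
[13+:1] bank=0 & 0x1 = 0x0; word=0x0d39
[14+:2] cnt=-2 & 0x3 = 0x2; word=0x8d39
word = 0x8d39 → little-endian bytes:
  [0]=0x39  [1]=0x8d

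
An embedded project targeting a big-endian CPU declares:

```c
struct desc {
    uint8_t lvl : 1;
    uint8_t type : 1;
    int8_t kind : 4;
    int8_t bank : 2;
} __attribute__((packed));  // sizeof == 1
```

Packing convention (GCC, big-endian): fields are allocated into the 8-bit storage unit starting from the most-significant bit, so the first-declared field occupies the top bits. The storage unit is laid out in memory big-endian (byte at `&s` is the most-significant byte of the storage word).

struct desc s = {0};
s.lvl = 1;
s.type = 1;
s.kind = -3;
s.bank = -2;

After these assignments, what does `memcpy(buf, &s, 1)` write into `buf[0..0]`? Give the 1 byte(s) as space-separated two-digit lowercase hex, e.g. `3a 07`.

f6

lvl (1b) val=1 bits=0x1 at bit 7: 0x80
type (1b) val=1 bits=0x1 at bit 6: 0xc0
kind (4b) val=-3 bits=0xd at bit 2: 0xf4
bank (2b) val=-2 bits=0x2 at bit 0: 0xf6
word = 0xf6 → big-endian bytes:
  [0]=0xf6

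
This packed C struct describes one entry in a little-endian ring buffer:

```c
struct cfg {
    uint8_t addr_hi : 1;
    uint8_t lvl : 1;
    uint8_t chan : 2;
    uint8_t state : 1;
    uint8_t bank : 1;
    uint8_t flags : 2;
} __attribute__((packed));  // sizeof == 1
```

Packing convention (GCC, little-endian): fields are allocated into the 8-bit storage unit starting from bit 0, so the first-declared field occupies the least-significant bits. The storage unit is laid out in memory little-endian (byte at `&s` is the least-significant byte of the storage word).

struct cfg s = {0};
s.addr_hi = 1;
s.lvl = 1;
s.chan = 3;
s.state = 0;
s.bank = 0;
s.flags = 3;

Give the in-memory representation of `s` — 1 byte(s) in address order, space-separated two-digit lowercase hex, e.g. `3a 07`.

addr_hi:1 = 1 → 0x1 << 0 → word 0x01
lvl:1 = 1 → 0x1 << 1 → word 0x03
chan:2 = 3 → 0x3 << 2 → word 0x0f
state:1 = 0 → 0x0 << 4 → word 0x0f
bank:1 = 0 → 0x0 << 5 → word 0x0f
flags:2 = 3 → 0x3 << 6 → word 0xcf
word = 0xcf → little-endian bytes:
  [0]=0xcf

cf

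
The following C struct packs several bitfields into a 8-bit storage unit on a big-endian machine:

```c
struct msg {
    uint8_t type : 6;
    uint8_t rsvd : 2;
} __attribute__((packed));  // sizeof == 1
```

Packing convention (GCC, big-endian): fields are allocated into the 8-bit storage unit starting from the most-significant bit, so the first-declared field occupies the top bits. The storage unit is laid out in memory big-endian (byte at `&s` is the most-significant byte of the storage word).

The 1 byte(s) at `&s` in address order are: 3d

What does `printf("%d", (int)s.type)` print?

[0]=0x3d (big-endian) → word 0x3d
type:6 @ bit 2 → (0x3d>>2)&0x3f = 0xf  ←
rsvd:2 @ bit 0 → (0x3d>>0)&0x3 = 0x1

15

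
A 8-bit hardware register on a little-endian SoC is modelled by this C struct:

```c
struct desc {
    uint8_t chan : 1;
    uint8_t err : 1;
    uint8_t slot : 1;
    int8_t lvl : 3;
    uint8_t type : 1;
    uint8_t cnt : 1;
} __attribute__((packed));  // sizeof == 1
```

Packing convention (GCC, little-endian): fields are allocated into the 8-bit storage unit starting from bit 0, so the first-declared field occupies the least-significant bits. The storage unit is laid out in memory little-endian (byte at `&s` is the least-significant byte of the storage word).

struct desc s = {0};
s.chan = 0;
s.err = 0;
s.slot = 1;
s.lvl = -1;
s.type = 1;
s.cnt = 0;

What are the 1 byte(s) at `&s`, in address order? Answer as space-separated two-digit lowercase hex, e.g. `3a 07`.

chan:1 = 0 → 0x0 << 0 → word 0x00
err:1 = 0 → 0x0 << 1 → word 0x00
slot:1 = 1 → 0x1 << 2 → word 0x04
lvl:3 = -1 → 0x7 << 3 → word 0x3c
type:1 = 1 → 0x1 << 6 → word 0x7c
cnt:1 = 0 → 0x0 << 7 → word 0x7c
word = 0x7c → little-endian bytes:
  [0]=0x7c

7c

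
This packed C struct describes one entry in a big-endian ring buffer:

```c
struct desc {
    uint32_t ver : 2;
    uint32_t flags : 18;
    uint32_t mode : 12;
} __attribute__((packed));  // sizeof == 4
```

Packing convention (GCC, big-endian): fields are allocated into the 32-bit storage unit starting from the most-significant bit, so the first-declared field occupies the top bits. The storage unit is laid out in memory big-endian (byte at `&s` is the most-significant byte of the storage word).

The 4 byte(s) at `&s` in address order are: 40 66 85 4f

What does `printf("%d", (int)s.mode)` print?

[0]=0x40 [1]=0x66 [2]=0x85 [3]=0x4f (big-endian) → word 0x4066854f
ver:2 @ bit 30 → (0x4066854f>>30)&0x3 = 0x1
flags:18 @ bit 12 → (0x4066854f>>12)&0x3ffff = 0x668
mode:12 @ bit 0 → (0x4066854f>>0)&0xfff = 0x54f  ←

1359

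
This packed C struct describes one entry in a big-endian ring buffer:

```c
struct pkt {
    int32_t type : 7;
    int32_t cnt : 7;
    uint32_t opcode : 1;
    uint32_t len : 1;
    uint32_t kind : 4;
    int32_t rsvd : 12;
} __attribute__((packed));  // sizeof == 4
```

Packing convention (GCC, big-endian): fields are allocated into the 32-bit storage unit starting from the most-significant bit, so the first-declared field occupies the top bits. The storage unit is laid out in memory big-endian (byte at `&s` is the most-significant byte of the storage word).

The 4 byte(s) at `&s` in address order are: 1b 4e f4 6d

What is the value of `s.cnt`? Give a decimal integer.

[0]=0x1b [1]=0x4e [2]=0xf4 [3]=0x6d (big-endian) → word 0x1b4ef46d
type [25+:7] = (word>>25) & 0x7f = 13
cnt [18+:7] = (word>>18) & 0x7f = 83  ←
opcode [17+:1] = (word>>17) & 0x1 = 1
len [16+:1] = (word>>16) & 0x1 = 0
kind [12+:4] = (word>>12) & 0xf = 15
rsvd [0+:12] = (word>>0) & 0xfff = 1133
cnt signed 7b, MSB=1: 83 - 128 = -45

-45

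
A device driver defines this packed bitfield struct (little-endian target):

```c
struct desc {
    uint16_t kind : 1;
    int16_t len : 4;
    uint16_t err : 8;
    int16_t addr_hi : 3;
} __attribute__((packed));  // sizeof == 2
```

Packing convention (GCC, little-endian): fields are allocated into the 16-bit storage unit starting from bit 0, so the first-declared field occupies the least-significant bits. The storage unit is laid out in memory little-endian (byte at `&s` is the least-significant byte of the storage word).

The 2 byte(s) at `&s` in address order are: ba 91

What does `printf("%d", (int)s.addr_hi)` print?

[0]=0xba [1]=0x91 (little-endian) → word 0x91ba
kind [0+:1] = (word>>0) & 0x1 = 0
len [1+:4] = (word>>1) & 0xf = 13
err [5+:8] = (word>>5) & 0xff = 141
addr_hi [13+:3] = (word>>13) & 0x7 = 4  ←
addr_hi signed 3b, MSB=1: 4 - 8 = -4

-4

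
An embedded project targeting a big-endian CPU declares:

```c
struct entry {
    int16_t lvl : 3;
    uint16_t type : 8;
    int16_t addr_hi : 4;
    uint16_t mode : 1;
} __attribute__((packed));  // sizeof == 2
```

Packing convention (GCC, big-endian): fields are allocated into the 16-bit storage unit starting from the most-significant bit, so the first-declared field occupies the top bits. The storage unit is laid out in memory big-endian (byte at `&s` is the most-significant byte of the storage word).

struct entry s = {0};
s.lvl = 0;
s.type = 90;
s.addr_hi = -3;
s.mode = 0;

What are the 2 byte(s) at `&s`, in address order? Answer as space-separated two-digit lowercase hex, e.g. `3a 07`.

0b 5a

lvl:3 = 0 → 0x0 << 13 → word 0x0000
type:8 = 90 → 0x5a << 5 → word 0x0b40
addr_hi:4 = -3 → 0xd << 1 → word 0x0b5a
mode:1 = 0 → 0x0 << 0 → word 0x0b5a
word = 0x0b5a → big-endian bytes:
  [0]=0x0b  [1]=0x5a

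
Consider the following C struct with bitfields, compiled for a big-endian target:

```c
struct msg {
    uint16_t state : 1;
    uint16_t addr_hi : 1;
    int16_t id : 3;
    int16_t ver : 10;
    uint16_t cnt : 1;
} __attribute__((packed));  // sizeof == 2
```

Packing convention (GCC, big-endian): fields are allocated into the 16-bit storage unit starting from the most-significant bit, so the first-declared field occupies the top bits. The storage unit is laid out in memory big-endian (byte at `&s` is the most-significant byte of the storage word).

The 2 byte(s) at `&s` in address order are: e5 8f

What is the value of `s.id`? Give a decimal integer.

[0]=0xe5 [1]=0x8f (big-endian) → word 0xe58f
state:1 @ bit 15 → (0xe58f>>15)&0x1 = 0x1
addr_hi:1 @ bit 14 → (0xe58f>>14)&0x1 = 0x1
id:3 @ bit 11 → (0xe58f>>11)&0x7 = 0x4  ←
ver:10 @ bit 1 → (0xe58f>>1)&0x3ff = 0x2c7
cnt:1 @ bit 0 → (0xe58f>>0)&0x1 = 0x1
id signed 3b, MSB=1: 4 - 8 = -4

-4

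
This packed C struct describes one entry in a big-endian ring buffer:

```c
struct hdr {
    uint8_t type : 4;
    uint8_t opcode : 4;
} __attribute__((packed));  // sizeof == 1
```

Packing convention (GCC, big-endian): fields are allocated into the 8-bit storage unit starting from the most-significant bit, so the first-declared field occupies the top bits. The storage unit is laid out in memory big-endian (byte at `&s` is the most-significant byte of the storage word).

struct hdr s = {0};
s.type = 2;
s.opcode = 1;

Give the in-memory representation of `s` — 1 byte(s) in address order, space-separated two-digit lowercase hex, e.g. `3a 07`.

21

[4+:4] type=2 & 0xf = 0x2; word=0x20
[0+:4] opcode=1 & 0xf = 0x1; word=0x21
word = 0x21 → big-endian bytes:
  [0]=0x21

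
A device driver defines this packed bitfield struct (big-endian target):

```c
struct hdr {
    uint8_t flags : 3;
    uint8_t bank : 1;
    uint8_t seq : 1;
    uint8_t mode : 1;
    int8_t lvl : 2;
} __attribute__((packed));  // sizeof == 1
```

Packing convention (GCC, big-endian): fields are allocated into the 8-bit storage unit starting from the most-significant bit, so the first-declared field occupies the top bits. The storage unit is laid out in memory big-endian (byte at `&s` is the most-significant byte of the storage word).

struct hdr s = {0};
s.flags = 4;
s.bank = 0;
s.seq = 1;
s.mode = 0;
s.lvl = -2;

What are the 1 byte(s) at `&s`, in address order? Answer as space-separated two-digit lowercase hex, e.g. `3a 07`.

[5+:3] flags=4 & 0x7 = 0x4; word=0x80
[4+:1] bank=0 & 0x1 = 0x0; word=0x80
[3+:1] seq=1 & 0x1 = 0x1; word=0x88
[2+:1] mode=0 & 0x1 = 0x0; word=0x88
[0+:2] lvl=-2 & 0x3 = 0x2; word=0x8a
word = 0x8a → big-endian bytes:
  [0]=0x8a

8a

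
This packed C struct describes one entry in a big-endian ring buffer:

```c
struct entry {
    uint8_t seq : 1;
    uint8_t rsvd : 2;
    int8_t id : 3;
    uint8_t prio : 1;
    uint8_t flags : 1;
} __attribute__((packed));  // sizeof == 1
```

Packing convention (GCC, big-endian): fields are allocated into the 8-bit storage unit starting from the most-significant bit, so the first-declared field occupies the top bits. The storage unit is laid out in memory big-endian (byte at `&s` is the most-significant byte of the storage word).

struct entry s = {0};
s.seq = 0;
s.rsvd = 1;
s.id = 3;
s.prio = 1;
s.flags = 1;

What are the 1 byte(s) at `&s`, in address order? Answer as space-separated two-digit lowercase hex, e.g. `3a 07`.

seq:1 = 0 → 0x0 << 7 → word 0x00
rsvd:2 = 1 → 0x1 << 5 → word 0x20
id:3 = 3 → 0x3 << 2 → word 0x2c
prio:1 = 1 → 0x1 << 1 → word 0x2e
flags:1 = 1 → 0x1 << 0 → word 0x2f
word = 0x2f → big-endian bytes:
  [0]=0x2f

2f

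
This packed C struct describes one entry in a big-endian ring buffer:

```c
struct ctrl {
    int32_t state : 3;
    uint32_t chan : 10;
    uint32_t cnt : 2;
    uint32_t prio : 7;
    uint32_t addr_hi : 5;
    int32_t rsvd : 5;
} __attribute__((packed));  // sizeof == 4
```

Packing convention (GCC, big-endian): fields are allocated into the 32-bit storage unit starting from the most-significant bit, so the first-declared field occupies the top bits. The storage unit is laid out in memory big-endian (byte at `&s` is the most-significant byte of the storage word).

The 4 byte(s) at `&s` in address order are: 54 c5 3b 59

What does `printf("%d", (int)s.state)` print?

2

[0]=0x54 [1]=0xc5 [2]=0x3b [3]=0x59 (big-endian) → word 0x54c53b59
state:3 @ bit 29 → (0x54c53b59>>29)&0x7 = 0x2  ←
chan:10 @ bit 19 → (0x54c53b59>>19)&0x3ff = 0x298
cnt:2 @ bit 17 → (0x54c53b59>>17)&0x3 = 0x2
prio:7 @ bit 10 → (0x54c53b59>>10)&0x7f = 0x4e
addr_hi:5 @ bit 5 → (0x54c53b59>>5)&0x1f = 0x1a
rsvd:5 @ bit 0 → (0x54c53b59>>0)&0x1f = 0x19
state signed 3b, MSB=0: value = 2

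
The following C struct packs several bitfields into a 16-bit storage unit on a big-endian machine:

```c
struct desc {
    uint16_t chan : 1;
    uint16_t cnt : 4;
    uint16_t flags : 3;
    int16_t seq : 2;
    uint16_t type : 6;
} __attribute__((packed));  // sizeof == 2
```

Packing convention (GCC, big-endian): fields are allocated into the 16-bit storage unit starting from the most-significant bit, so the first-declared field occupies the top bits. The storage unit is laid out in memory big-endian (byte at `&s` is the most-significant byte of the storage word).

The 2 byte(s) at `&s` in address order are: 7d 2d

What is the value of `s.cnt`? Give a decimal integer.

[0]=0x7d [1]=0x2d (big-endian) → word 0x7d2d
chan:1 @ bit 15 → (0x7d2d>>15)&0x1 = 0x0
cnt:4 @ bit 11 → (0x7d2d>>11)&0xf = 0xf  ←
flags:3 @ bit 8 → (0x7d2d>>8)&0x7 = 0x5
seq:2 @ bit 6 → (0x7d2d>>6)&0x3 = 0x0
type:6 @ bit 0 → (0x7d2d>>0)&0x3f = 0x2d

15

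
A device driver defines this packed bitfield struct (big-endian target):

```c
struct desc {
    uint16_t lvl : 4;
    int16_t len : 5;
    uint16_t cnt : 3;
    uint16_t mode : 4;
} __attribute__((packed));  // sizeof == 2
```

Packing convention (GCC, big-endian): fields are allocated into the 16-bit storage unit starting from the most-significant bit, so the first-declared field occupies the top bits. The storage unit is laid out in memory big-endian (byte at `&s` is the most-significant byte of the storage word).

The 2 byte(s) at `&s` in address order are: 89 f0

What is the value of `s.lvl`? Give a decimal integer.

[0]=0x89 [1]=0xf0 (big-endian) → word 0x89f0
lvl [12+:4] = (word>>12) & 0xf = 8  ←
len [7+:5] = (word>>7) & 0x1f = 19
cnt [4+:3] = (word>>4) & 0x7 = 7
mode [0+:4] = (word>>0) & 0xf = 0

8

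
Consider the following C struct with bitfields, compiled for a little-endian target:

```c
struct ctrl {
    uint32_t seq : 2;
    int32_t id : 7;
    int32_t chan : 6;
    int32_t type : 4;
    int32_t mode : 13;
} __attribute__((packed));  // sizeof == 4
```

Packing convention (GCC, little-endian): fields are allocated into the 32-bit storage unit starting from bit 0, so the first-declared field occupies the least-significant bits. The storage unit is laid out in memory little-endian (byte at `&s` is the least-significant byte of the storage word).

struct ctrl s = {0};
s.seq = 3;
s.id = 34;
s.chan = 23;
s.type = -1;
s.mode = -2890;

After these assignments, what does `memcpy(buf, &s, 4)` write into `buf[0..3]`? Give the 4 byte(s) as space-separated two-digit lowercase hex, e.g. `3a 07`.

8b ae b7 a5

[0+:2] seq=3 & 0x3 = 0x3; word=0x00000003
[2+:7] id=34 & 0x7f = 0x22; word=0x0000008b
[9+:6] chan=23 & 0x3f = 0x17; word=0x00002e8b
[15+:4] type=-1 & 0xf = 0xf; word=0x0007ae8b
[19+:13] mode=-2890 & 0x1fff = 0x14b6; word=0xa5b7ae8b
word = 0xa5b7ae8b → little-endian bytes:
  [0]=0x8b  [1]=0xae  [2]=0xb7  [3]=0xa5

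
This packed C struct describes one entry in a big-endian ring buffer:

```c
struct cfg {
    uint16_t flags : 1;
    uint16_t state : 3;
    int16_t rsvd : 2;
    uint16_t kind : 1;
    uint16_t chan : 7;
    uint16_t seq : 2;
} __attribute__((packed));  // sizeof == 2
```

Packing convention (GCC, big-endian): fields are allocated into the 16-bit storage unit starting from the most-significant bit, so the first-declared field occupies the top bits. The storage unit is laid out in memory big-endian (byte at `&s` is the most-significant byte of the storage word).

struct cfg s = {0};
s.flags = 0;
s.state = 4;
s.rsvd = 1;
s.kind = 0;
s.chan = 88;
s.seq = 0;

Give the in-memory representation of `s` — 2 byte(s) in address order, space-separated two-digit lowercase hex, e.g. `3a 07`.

flags:1 = 0 → 0x0 << 15 → word 0x0000
state:3 = 4 → 0x4 << 12 → word 0x4000
rsvd:2 = 1 → 0x1 << 10 → word 0x4400
kind:1 = 0 → 0x0 << 9 → word 0x4400
chan:7 = 88 → 0x58 << 2 → word 0x4560
seq:2 = 0 → 0x0 << 0 → word 0x4560
word = 0x4560 → big-endian bytes:
  [0]=0x45  [1]=0x60

45 60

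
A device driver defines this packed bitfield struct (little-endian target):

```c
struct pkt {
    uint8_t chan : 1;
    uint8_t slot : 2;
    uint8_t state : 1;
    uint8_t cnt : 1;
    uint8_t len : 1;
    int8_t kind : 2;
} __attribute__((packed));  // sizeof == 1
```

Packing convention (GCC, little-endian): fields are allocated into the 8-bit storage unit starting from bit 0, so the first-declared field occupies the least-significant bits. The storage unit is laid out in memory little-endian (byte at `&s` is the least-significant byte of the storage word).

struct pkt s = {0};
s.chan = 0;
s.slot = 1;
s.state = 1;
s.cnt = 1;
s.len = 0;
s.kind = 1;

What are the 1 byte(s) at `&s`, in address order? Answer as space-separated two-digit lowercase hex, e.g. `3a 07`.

5a

chan:1 = 0 → 0x0 << 0 → word 0x00
slot:2 = 1 → 0x1 << 1 → word 0x02
state:1 = 1 → 0x1 << 3 → word 0x0a
cnt:1 = 1 → 0x1 << 4 → word 0x1a
len:1 = 0 → 0x0 << 5 → word 0x1a
kind:2 = 1 → 0x1 << 6 → word 0x5a
word = 0x5a → little-endian bytes:
  [0]=0x5a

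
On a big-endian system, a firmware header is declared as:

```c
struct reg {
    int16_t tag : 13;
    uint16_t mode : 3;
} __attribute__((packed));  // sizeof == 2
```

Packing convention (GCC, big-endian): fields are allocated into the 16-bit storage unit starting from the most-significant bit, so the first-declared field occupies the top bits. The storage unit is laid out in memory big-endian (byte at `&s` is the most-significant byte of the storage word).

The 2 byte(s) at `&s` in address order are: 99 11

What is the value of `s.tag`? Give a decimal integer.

-3294

[0]=0x99 [1]=0x11 (big-endian) → word 0x9911
tag:13 @ bit 3 → (0x9911>>3)&0x1fff = 0x1322  ←
mode:3 @ bit 0 → (0x9911>>0)&0x7 = 0x1
tag signed 13b, MSB=1: 4898 - 8192 = -3294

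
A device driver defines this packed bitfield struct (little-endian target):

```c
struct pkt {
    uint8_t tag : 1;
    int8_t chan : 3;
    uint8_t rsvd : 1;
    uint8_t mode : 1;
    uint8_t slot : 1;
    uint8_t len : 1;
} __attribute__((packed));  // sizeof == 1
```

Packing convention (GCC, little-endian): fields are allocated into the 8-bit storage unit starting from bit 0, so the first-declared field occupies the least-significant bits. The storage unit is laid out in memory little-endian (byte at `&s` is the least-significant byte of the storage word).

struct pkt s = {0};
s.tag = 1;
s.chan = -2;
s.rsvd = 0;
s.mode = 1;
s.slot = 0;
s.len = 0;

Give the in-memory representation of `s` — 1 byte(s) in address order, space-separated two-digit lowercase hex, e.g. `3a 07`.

tag (1b) val=1 bits=0x1 at bit 0: 0x01
chan (3b) val=-2 bits=0x6 at bit 1: 0x0d
rsvd (1b) val=0 bits=0x0 at bit 4: 0x0d
mode (1b) val=1 bits=0x1 at bit 5: 0x2d
slot (1b) val=0 bits=0x0 at bit 6: 0x2d
len (1b) val=0 bits=0x0 at bit 7: 0x2d
word = 0x2d → little-endian bytes:
  [0]=0x2d

2d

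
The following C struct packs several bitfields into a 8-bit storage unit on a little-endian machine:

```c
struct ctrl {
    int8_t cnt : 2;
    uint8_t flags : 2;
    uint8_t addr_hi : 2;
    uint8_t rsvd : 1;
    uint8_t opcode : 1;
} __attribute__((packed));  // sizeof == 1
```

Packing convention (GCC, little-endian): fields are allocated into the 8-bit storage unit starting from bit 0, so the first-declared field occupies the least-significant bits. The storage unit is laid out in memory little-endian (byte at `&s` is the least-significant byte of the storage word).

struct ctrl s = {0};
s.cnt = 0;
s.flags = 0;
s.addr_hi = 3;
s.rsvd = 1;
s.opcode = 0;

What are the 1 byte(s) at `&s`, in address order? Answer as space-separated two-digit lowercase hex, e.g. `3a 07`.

[0+:2] cnt=0 & 0x3 = 0x0; word=0x00
[2+:2] flags=0 & 0x3 = 0x0; word=0x00
[4+:2] addr_hi=3 & 0x3 = 0x3; word=0x30
[6+:1] rsvd=1 & 0x1 = 0x1; word=0x70
[7+:1] opcode=0 & 0x1 = 0x0; word=0x70
word = 0x70 → little-endian bytes:
  [0]=0x70

70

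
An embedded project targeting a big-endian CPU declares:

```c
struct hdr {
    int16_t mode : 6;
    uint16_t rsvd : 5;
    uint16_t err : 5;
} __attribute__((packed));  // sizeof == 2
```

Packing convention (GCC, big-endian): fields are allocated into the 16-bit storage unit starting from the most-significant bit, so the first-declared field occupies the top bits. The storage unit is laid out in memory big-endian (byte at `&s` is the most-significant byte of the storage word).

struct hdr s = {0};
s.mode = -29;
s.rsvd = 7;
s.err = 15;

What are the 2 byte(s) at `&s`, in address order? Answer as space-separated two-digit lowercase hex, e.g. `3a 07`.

mode (6b) val=-29 bits=0x23 at bit 10: 0x8c00
rsvd (5b) val=7 bits=0x7 at bit 5: 0x8ce0
err (5b) val=15 bits=0xf at bit 0: 0x8cef
word = 0x8cef → big-endian bytes:
  [0]=0x8c  [1]=0xef

8c ef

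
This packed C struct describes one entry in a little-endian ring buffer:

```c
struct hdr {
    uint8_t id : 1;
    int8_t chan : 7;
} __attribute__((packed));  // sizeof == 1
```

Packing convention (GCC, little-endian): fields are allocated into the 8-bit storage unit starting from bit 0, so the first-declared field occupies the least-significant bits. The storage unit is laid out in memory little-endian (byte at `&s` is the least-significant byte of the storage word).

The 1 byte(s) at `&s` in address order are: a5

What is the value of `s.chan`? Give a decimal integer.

-46

[0]=0xa5 (little-endian) → word 0xa5
id [0+:1] = (word>>0) & 0x1 = 1
chan [1+:7] = (word>>1) & 0x7f = 82  ←
chan signed 7b, MSB=1: 82 - 128 = -46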